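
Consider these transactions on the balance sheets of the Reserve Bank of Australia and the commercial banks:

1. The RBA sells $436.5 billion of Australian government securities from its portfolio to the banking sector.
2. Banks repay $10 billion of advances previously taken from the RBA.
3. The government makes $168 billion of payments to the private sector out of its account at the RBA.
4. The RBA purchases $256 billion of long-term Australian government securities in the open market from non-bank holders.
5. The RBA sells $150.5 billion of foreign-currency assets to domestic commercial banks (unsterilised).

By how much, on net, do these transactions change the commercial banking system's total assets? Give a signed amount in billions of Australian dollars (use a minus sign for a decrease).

+$414 billion

RBA balance sheet:
  Assets:      Securities −$180.5B, Loans to banks −$10B, Foreign assets −$150.5B
  Liabilities: Bank reserves −$173B, Government deposits −$168B
Commercial banking system:
  Assets:      Reserves at CB −$173B, Securities +$436.5B, Foreign assets +$150.5B
  Liabilities: Checkable deposits +$424B, Borrowings from CB −$10B
Change in total bank assets = +$414 billion.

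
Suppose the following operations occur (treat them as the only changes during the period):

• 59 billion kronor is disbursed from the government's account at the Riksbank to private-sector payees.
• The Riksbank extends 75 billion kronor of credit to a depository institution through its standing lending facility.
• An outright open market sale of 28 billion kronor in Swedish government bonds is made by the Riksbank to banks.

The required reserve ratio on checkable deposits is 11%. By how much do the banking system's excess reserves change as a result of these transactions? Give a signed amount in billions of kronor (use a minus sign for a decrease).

+99.51 billion

Government spending 59 billion kronor: reserves +59B, deposits +59B.
Discount-window loan 75 billion kronor: reserves +75B, deposits 0.
OMO sale (to banks) 28 billion kronor: reserves −28B, deposits 0.
Totals: Δreserves = +106B, Δdeposits = +59B.
Δrequired reserves = 11% × +59B = +6.49B.
Δexcess reserves = Δreserves − Δrequired = +106B − (+6.49B) = +99.51 billion.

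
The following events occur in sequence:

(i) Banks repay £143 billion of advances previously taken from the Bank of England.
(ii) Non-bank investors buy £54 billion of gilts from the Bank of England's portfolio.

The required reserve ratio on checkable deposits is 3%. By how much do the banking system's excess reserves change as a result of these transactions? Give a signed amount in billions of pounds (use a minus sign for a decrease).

Discount-window repayment £143 billion: reserves −£143B, deposits 0.
Asset sale (to non-banks) £54 billion: reserves −£54B, deposits −£54B.
Totals: Δreserves = −£197B, Δdeposits = −£54B.
Δrequired reserves = 3% × −£54B = −£1.62B.
Δexcess reserves = Δreserves − Δrequired = −£197B − (−£1.62B) = -£195.38 billion.

-£195.38 billion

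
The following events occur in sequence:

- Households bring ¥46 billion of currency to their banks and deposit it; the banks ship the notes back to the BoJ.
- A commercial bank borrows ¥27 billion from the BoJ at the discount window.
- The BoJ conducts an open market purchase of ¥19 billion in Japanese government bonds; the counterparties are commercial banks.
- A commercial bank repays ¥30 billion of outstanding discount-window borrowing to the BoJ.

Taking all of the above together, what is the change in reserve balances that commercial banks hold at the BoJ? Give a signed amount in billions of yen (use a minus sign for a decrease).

BoJ balance sheet:
  Assets:      Securities +¥19B, Loans to banks −¥3B
  Liabilities: Bank reserves +¥62B, Currency in circulation −¥46B
Commercial banking system:
  Assets:      Reserves at CB +¥62B, Securities −¥19B
  Liabilities: Checkable deposits +¥46B, Borrowings from CB −¥3B
So the change in reserve balances that commercial banks hold at the BoJ is +¥62 billion.

+¥62 billion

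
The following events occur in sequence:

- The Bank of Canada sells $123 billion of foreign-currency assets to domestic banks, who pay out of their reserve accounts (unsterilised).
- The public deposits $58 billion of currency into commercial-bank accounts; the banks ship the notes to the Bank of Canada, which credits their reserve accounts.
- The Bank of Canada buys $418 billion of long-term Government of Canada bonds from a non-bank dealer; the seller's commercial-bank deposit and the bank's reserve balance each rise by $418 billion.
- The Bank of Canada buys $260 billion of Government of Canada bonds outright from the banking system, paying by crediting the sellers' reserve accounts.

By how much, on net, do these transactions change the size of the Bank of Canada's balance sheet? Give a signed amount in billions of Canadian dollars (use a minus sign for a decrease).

+$555 billion

Bank of Canada balance sheet:
  Assets:      Securities +$678B, Foreign assets −$123B
  Liabilities: Bank reserves +$613B, Currency in circulation −$58B
Change in total Bank of Canada assets = +$555 billion.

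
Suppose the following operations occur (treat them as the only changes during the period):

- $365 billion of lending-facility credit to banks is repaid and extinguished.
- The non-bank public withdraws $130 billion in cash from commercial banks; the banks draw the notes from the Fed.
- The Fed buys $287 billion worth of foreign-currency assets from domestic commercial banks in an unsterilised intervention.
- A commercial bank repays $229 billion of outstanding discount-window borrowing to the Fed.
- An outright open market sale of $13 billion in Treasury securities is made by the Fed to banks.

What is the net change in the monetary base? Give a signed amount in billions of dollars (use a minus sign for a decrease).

-$320 billion

Discount-window repayment $365 billion: Fed balance sheet contracts → −$365B.
Currency withdrawal $130 billion: just a shift between currency and reserves — both are base money → 0.
FX purchase $287 billion: Fed balance sheet expands → +$287B.
Discount-window repayment $229 billion: Fed balance sheet contracts → −$229B.
OMO sale (to banks) $13 billion: Fed balance sheet contracts → −$13B.
Net: −365 + 0 + 287 − 229 − 13 = -$320 billion.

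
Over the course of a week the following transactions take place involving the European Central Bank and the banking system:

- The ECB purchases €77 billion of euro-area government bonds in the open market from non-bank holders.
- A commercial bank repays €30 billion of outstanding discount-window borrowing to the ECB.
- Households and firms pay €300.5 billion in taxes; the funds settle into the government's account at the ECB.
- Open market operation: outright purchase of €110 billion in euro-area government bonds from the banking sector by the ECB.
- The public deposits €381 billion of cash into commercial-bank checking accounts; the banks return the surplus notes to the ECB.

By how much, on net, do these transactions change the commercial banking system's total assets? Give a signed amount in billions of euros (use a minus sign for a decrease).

+€127.5 billion

Asset purchase (from non-banks) €77 billion: bank balance sheets expand → +€77B.
Discount-window repayment €30 billion: bank balance sheets shrink → −€30B.
Government account inflow €300.5 billion: bank balance sheets shrink → −€300.5B.
OMO purchase (from banks) €110 billion: just an asset swap on bank balance sheets → 0.
Currency deposit €381 billion: bank balance sheets expand → +€381B.
Net: 77 − 30 − 300.5 + 0 + 381 = +€127.5 billion.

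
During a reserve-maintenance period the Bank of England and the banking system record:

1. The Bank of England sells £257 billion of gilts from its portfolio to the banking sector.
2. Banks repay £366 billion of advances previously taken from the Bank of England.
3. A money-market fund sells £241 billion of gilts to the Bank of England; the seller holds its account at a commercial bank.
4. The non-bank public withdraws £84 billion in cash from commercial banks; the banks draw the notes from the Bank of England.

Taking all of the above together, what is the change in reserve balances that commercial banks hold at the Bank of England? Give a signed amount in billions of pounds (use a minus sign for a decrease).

-£466 billion

OMO sale (to banks) £257 billion: the buying banks pay out of their reserve balances → −£257B.
Discount-window repayment £366 billion: repayment is debited from reserves → −£366B.
Asset purchase (from non-banks) £241 billion: the Bank of England pays by crediting reserve accounts → +£241B.
Currency withdrawal £84 billion: banks swap reserves for currency → −£84B.
Net: −257 − 366 + 241 − 84 = -£466 billion.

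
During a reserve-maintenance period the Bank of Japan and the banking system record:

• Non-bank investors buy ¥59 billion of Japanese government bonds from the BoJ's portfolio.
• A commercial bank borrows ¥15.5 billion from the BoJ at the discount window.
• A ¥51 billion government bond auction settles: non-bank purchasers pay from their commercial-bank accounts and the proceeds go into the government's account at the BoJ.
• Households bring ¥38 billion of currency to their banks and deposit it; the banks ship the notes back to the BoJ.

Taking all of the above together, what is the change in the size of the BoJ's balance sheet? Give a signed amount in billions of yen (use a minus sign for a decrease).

-¥43.5 billion

BoJ balance sheet:
  Assets:      Securities −¥59B, Loans to banks +¥15.5B
  Liabilities: Bank reserves −¥56.5B, Currency in circulation −¥38B, Government deposits +¥51B
Commercial banking system:
  Assets:      Reserves at CB −¥56.5B
  Liabilities: Checkable deposits −¥72B, Borrowings from CB +¥15.5B
Change in total BoJ assets = -¥43.5 billion.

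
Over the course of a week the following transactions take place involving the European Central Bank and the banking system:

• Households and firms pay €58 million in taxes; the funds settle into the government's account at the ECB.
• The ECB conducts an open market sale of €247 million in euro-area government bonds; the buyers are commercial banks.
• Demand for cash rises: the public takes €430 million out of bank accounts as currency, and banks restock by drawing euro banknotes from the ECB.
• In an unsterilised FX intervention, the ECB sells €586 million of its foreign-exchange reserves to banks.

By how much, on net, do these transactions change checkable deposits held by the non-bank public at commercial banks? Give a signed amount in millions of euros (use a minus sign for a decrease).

-€488 million

Government account inflow €58 million: non-bank counterparties' bank balances fall → −€58M.
OMO sale (to banks) €247 million: the counterparty is a bank, so public deposits are unchanged → 0.
Currency withdrawal €430 million: non-bank counterparties' bank balances fall → −€430M.
FX sale €586 million: the counterparty is a bank, so public deposits are unchanged → 0.
Net: −58 + 0 − 430 + 0 = -€488 million.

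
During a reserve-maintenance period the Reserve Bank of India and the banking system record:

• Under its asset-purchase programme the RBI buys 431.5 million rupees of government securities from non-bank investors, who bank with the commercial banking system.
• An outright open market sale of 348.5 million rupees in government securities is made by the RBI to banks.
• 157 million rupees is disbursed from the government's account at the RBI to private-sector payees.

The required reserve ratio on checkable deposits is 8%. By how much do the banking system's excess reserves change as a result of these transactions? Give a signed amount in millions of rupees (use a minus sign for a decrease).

+192.92 million

Asset purchase (from non-banks) 431.5 million rupees: reserves +431.5M, deposits +431.5M.
OMO sale (to banks) 348.5 million rupees: reserves −348.5M, deposits 0.
Government spending 157 million rupees: reserves +157M, deposits +157M.
Totals: Δreserves = +240M, Δdeposits = +588.5M.
Δrequired reserves = 8% × +588.5M = +47.08M.
Δexcess reserves = Δreserves − Δrequired = +240M − (+47.08M) = +192.92 million.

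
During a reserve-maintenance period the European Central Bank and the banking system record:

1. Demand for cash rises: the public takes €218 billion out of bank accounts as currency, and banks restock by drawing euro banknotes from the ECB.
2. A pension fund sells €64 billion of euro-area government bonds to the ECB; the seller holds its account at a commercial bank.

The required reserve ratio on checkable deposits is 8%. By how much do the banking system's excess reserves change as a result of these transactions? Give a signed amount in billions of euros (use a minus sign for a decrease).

-€141.68 billion

Currency withdrawal €218 billion: reserves −€218B, deposits −€218B.
Asset purchase (from non-banks) €64 billion: reserves +€64B, deposits +€64B.
Totals: Δreserves = −€154B, Δdeposits = −€154B.
Δrequired reserves = 8% × −€154B = −€12.32B.
Δexcess reserves = Δreserves − Δrequired = −€154B − (−€12.32B) = -€141.68 billion.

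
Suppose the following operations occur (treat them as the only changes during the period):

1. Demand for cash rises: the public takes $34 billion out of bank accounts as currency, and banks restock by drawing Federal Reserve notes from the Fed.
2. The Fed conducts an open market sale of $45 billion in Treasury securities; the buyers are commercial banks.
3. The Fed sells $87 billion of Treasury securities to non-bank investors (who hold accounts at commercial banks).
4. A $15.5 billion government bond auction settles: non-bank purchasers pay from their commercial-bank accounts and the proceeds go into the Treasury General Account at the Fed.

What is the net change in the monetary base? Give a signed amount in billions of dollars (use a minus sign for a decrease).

-$147.5 billion

Currency withdrawal $34 billion: just a shift between currency and reserves — both are base money → 0.
OMO sale (to banks) $45 billion: Fed balance sheet contracts → −$45B.
Asset sale (to non-banks) $87 billion: Fed balance sheet contracts → −$87B.
Government account inflow $15.5 billion: reserves shift to a non-base liability → −$15.5B.
Net: 0 − 45 − 87 − 15.5 = -$147.5 billion.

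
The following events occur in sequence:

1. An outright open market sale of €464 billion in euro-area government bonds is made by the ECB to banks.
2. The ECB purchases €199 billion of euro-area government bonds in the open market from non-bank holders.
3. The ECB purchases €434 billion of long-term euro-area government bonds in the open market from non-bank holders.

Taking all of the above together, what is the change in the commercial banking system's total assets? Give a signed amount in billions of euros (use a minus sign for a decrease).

OMO sale (to banks) €464 billion: just an asset swap on bank balance sheets → 0.
Asset purchase (from non-banks) €199 billion: bank balance sheets expand → +€199B.
Asset purchase (from non-banks) €434 billion: bank balance sheets expand → +€434B.
Net: 0 + 199 + 434 = +€633 billion.

+€633 billion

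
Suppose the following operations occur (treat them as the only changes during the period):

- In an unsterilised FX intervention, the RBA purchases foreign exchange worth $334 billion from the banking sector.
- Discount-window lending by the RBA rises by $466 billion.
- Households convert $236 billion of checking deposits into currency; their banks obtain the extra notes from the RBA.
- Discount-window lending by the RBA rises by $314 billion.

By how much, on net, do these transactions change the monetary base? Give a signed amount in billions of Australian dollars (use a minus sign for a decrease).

FX purchase $334 billion: RBA balance sheet expands → +$334B.
Discount-window loan $466 billion: RBA balance sheet expands → +$466B.
Currency withdrawal $236 billion: just a shift between currency and reserves — both are base money → 0.
Discount-window loan $314 billion: RBA balance sheet expands → +$314B.
Net: 334 + 466 + 0 + 314 = +$1114 billion.

+$1114 billion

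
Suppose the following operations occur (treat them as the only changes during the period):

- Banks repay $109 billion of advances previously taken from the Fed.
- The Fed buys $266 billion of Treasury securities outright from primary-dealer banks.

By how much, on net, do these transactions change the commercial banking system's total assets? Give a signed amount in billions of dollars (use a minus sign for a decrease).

-$109 billion

Fed balance sheet:
  Assets:      Securities +$266B, Loans to banks −$109B
  Liabilities: Bank reserves +$157B
Commercial banking system:
  Assets:      Reserves at CB +$157B, Securities −$266B
  Liabilities: Borrowings from CB −$109B
Change in total bank assets = -$109 billion.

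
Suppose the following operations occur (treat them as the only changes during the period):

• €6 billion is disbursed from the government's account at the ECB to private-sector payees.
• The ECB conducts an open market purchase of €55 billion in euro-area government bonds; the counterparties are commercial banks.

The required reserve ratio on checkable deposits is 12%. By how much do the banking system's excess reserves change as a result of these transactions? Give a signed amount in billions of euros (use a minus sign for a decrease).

+€60.28 billion

Government spending €6 billion: reserves +€6B, deposits +€6B.
OMO purchase (from banks) €55 billion: reserves +€55B, deposits 0.
Totals: Δreserves = +€61B, Δdeposits = +€6B.
Δrequired reserves = 12% × +€6B = +€0.72B.
Δexcess reserves = Δreserves − Δrequired = +€61B − (+€0.72B) = +€60.28 billion.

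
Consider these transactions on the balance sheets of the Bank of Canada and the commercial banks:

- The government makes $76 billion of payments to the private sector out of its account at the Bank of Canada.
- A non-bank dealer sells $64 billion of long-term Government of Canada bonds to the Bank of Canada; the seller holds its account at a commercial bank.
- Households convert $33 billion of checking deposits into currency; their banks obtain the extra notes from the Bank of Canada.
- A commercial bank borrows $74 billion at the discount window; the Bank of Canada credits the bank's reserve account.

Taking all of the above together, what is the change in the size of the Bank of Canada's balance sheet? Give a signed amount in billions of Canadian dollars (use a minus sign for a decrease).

Government spending $76 billion: only the composition of liabilities changes → 0.
Asset purchase (from non-banks) $64 billion: a Bank of Canada asset is acquired → +$64B.
Currency withdrawal $33 billion: only the composition of liabilities changes → 0.
Discount-window loan $74 billion: a Bank of Canada asset is acquired → +$74B.
Net: 0 + 64 + 0 + 74 = +$138 billion.

+$138 billion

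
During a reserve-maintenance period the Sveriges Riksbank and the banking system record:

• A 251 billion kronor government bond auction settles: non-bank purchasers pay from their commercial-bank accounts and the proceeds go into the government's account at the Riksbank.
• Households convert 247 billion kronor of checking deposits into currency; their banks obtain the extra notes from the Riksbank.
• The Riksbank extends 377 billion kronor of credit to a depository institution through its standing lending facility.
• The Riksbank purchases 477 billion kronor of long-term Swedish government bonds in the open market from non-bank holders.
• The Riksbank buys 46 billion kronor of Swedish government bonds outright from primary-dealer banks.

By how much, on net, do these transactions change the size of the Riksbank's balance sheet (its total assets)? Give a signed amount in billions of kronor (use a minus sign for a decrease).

Government account inflow 251 billion kronor: only the composition of liabilities changes → 0.
Currency withdrawal 247 billion kronor: only the composition of liabilities changes → 0.
Discount-window loan 377 billion kronor: a Riksbank asset is acquired → +377B.
Asset purchase (from non-banks) 477 billion kronor: a Riksbank asset is acquired → +477B.
OMO purchase (from banks) 46 billion kronor: a Riksbank asset is acquired → +46B.
Net: 0 + 0 + 377 + 477 + 46 = +900 billion.

+900 billion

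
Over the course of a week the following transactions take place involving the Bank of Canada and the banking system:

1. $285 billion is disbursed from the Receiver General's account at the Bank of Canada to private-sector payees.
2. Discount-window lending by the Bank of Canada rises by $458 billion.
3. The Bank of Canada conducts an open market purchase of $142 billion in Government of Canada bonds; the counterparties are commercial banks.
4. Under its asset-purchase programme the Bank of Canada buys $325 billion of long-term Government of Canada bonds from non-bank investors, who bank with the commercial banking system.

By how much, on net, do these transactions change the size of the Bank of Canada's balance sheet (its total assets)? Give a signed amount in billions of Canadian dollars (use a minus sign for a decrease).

+$925 billion

Government spending $285 billion: only the composition of liabilities changes → 0.
Discount-window loan $458 billion: a Bank of Canada asset is acquired → +$458B.
OMO purchase (from banks) $142 billion: a Bank of Canada asset is acquired → +$142B.
Asset purchase (from non-banks) $325 billion: a Bank of Canada asset is acquired → +$325B.
Net: 0 + 458 + 142 + 325 = +$925 billion.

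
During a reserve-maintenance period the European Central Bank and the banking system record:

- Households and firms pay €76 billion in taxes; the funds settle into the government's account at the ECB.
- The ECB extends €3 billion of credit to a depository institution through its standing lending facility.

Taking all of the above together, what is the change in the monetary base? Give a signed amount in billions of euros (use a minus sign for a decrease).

ECB balance sheet:
  Assets:      Loans to banks +€3B
  Liabilities: Bank reserves −€73B, Government deposits +€76B
Monetary base = currency + reserves: 0 + (−€73B) = -€73 billion.

-€73 billion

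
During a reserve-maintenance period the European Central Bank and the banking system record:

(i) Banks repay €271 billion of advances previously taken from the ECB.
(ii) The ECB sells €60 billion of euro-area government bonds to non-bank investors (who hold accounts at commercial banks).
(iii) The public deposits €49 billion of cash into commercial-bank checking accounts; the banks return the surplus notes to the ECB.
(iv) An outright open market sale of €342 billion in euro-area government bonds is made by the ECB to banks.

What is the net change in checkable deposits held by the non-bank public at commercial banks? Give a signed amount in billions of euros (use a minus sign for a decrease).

-€11 billion

ECB balance sheet:
  Assets:      Securities −€402B, Loans to banks −€271B
  Liabilities: Bank reserves −€624B, Currency in circulation −€49B
Commercial banking system:
  Assets:      Reserves at CB −€624B, Securities +€342B
  Liabilities: Checkable deposits −€11B, Borrowings from CB −€271B
So the change in checkable deposits held by the non-bank public at commercial banks is -€11 billion.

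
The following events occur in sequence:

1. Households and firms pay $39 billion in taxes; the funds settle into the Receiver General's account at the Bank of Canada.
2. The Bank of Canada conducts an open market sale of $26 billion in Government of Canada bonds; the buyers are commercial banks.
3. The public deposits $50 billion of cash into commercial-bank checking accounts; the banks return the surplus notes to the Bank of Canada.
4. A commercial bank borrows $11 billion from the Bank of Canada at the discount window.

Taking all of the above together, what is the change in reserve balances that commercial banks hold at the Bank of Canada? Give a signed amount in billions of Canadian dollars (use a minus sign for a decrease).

Government account inflow $39 billion: funds move from bank reserves into the government account → −$39B.
OMO sale (to banks) $26 billion: the buying banks pay out of their reserve balances → −$26B.
Currency deposit $50 billion: returned notes are swapped for reserve credit → +$50B.
Discount-window loan $11 billion: the loan is credited to the bank's reserve account → +$11B.
Net: −39 − 26 + 50 + 11 = -$4 billion.

-$4 billion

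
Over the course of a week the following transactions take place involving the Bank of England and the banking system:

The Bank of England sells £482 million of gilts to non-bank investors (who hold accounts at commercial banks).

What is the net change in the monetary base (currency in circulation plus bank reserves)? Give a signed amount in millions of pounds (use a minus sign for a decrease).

Asset sale (to non-banks) £482 million: Bank of England balance sheet contracts → −£482M.

-£482 million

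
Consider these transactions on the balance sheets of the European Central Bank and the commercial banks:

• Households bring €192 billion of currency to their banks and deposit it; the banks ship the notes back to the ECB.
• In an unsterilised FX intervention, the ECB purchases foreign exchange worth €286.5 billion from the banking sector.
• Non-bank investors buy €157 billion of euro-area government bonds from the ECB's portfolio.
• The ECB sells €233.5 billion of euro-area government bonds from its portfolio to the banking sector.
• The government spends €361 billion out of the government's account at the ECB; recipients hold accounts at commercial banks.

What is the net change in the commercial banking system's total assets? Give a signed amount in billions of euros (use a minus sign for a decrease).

+€396 billion

ECB balance sheet:
  Assets:      Securities −€390.5B, Foreign assets +€286.5B
  Liabilities: Bank reserves +€449B, Currency in circulation −€192B, Government deposits −€361B
Commercial banking system:
  Assets:      Reserves at CB +€449B, Securities +€233.5B, Foreign assets −€286.5B
  Liabilities: Checkable deposits +€396B
Change in total bank assets = +€396 billion.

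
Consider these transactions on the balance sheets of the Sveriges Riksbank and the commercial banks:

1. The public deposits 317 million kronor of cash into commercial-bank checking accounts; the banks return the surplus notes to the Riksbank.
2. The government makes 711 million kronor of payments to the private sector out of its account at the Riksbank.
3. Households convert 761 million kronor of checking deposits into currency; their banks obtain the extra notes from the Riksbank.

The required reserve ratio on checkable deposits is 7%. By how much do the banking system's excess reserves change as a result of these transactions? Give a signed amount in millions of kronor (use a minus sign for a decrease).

Currency deposit 317 million kronor: reserves +317M, deposits +317M.
Government spending 711 million kronor: reserves +711M, deposits +711M.
Currency withdrawal 761 million kronor: reserves −761M, deposits −761M.
Totals: Δreserves = +267M, Δdeposits = +267M.
Δrequired reserves = 7% × +267M = +18.69M.
Δexcess reserves = Δreserves − Δrequired = +267M − (+18.69M) = +248.31 million.

+248.31 million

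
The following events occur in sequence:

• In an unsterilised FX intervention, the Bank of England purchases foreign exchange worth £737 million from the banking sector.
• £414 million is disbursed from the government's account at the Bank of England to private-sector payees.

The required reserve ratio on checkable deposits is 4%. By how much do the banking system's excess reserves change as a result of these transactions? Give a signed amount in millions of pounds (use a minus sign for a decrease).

+£1134.44 million

FX purchase £737 million: reserves +£737M, deposits 0.
Government spending £414 million: reserves +£414M, deposits +£414M.
Totals: Δreserves = +£1151M, Δdeposits = +£414M.
Δrequired reserves = 4% × +£414M = +£16.56M.
Δexcess reserves = Δreserves − Δrequired = +£1151M − (+£16.56M) = +£1134.44 million.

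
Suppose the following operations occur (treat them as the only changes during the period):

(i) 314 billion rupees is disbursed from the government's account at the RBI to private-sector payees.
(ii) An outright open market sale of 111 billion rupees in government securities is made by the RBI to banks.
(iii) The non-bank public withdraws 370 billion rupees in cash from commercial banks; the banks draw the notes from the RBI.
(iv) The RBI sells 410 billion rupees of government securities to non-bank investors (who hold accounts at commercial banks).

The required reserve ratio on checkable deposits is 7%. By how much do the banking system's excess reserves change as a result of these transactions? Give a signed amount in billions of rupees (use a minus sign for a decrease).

-544.38 billion

Government spending 314 billion rupees: reserves +314B, deposits +314B.
OMO sale (to banks) 111 billion rupees: reserves −111B, deposits 0.
Currency withdrawal 370 billion rupees: reserves −370B, deposits −370B.
Asset sale (to non-banks) 410 billion rupees: reserves −410B, deposits −410B.
Totals: Δreserves = −577B, Δdeposits = −466B.
Δrequired reserves = 7% × −466B = −32.62B.
Δexcess reserves = Δreserves − Δrequired = −577B − (−32.62B) = -544.38 billion.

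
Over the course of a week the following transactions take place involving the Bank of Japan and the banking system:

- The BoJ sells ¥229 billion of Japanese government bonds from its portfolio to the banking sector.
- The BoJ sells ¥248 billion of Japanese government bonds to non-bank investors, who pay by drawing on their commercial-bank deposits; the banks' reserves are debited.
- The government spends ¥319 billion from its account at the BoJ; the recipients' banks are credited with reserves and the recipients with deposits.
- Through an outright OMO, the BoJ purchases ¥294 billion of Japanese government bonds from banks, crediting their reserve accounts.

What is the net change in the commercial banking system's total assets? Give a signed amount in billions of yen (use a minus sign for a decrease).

OMO sale (to banks) ¥229 billion: just an asset swap on bank balance sheets → 0.
Asset sale (to non-banks) ¥248 billion: bank balance sheets shrink → −¥248B.
Government spending ¥319 billion: bank balance sheets expand → +¥319B.
OMO purchase (from banks) ¥294 billion: just an asset swap on bank balance sheets → 0.
Net: 0 − 248 + 319 + 0 = +¥71 billion.

+¥71 billion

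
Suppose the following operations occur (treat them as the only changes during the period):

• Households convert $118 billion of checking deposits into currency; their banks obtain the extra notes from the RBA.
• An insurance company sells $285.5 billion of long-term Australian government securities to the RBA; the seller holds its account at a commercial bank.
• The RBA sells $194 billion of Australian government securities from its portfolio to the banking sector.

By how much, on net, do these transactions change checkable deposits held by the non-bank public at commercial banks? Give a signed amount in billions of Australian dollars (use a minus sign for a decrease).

RBA balance sheet:
  Assets:      Securities +$91.5B
  Liabilities: Bank reserves −$26.5B, Currency in circulation +$118B
Commercial banking system:
  Assets:      Reserves at CB −$26.5B, Securities +$194B
  Liabilities: Checkable deposits +$167.5B
So the change in checkable deposits held by the non-bank public at commercial banks is +$167.5 billion.

+$167.5 billion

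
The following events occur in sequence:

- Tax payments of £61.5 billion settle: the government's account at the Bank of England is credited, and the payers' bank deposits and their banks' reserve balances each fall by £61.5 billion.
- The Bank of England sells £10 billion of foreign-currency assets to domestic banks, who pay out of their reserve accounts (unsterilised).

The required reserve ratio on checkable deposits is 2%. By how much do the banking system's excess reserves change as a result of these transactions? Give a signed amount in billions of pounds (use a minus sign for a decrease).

-£70.27 billion

Government account inflow £61.5 billion: reserves −£61.5B, deposits −£61.5B.
FX sale £10 billion: reserves −£10B, deposits 0.
Totals: Δreserves = −£71.5B, Δdeposits = −£61.5B.
Δrequired reserves = 2% × −£61.5B = −£1.23B.
Δexcess reserves = Δreserves − Δrequired = −£71.5B − (−£1.23B) = -£70.27 billion.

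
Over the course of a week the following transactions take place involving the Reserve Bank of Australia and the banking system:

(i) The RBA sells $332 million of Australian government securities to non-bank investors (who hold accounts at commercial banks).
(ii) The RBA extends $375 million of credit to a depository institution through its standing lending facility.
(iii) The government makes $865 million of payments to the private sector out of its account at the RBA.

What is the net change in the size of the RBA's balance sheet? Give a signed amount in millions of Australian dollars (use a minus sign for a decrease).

Asset sale (to non-banks) $332 million: an RBA asset is shed → −$332M.
Discount-window loan $375 million: an RBA asset is acquired → +$375M.
Government spending $865 million: only the composition of liabilities changes → 0.
Net: −332 + 375 + 0 = +$43 million.

+$43 million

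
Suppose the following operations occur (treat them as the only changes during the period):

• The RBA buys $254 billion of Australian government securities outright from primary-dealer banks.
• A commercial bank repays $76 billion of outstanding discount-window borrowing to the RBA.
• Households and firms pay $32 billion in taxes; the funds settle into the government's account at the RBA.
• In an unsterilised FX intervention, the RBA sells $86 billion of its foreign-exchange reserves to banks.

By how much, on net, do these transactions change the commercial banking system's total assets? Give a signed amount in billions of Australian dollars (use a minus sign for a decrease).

RBA balance sheet:
  Assets:      Securities +$254B, Loans to banks −$76B, Foreign assets −$86B
  Liabilities: Bank reserves +$60B, Government deposits +$32B
Commercial banking system:
  Assets:      Reserves at CB +$60B, Securities −$254B, Foreign assets +$86B
  Liabilities: Checkable deposits −$32B, Borrowings from CB −$76B
Change in total bank assets = -$108 billion.

-$108 billion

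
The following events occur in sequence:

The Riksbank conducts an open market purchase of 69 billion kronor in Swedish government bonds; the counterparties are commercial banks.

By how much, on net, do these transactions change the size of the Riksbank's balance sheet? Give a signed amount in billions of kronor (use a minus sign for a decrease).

+69 billion

OMO purchase (from banks) 69 billion kronor: a Riksbank asset is acquired → +69B.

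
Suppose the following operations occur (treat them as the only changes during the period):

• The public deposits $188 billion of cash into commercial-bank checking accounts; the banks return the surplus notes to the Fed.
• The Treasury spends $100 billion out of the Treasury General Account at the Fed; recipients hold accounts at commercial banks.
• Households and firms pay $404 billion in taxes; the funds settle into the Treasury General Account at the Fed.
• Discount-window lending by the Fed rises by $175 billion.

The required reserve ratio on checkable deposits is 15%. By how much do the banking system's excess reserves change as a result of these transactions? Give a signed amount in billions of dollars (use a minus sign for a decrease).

+$76.4 billion

Currency deposit $188 billion: reserves +$188B, deposits +$188B.
Government spending $100 billion: reserves +$100B, deposits +$100B.
Government account inflow $404 billion: reserves −$404B, deposits −$404B.
Discount-window loan $175 billion: reserves +$175B, deposits 0.
Totals: Δreserves = +$59B, Δdeposits = −$116B.
Δrequired reserves = 15% × −$116B = −$17.4B.
Δexcess reserves = Δreserves − Δrequired = +$59B − (−$17.4B) = +$76.4 billion.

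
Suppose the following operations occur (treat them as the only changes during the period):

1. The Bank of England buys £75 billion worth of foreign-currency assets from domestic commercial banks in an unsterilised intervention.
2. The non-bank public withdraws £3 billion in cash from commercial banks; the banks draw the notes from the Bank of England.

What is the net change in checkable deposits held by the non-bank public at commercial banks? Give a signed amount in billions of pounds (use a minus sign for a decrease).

Bank of England balance sheet:
  Assets:      Foreign assets +£75B
  Liabilities: Bank reserves +£72B, Currency in circulation +£3B
Commercial banking system:
  Assets:      Reserves at CB +£72B, Foreign assets −£75B
  Liabilities: Checkable deposits −£3B
So the change in checkable deposits held by the non-bank public at commercial banks is -£3 billion.

-£3 billion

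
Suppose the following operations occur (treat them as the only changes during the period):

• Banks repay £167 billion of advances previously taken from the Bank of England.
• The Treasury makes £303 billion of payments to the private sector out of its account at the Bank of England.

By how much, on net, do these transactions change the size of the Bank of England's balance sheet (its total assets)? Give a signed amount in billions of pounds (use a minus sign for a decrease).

-£167 billion

Bank of England balance sheet:
  Assets:      Loans to banks −£167B
  Liabilities: Bank reserves +£136B, Government deposits −£303B
Change in total Bank of England assets = -£167 billion.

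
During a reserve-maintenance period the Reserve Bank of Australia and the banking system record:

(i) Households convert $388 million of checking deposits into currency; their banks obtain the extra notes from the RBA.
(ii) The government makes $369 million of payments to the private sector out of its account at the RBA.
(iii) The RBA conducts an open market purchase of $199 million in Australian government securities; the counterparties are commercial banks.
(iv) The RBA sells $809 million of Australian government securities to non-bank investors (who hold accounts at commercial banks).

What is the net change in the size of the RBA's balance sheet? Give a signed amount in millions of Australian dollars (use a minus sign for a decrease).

-$610 million

Currency withdrawal $388 million: only the composition of liabilities changes → 0.
Government spending $369 million: only the composition of liabilities changes → 0.
OMO purchase (from banks) $199 million: an RBA asset is acquired → +$199M.
Asset sale (to non-banks) $809 million: an RBA asset is shed → −$809M.
Net: 0 + 0 + 199 − 809 = -$610 million.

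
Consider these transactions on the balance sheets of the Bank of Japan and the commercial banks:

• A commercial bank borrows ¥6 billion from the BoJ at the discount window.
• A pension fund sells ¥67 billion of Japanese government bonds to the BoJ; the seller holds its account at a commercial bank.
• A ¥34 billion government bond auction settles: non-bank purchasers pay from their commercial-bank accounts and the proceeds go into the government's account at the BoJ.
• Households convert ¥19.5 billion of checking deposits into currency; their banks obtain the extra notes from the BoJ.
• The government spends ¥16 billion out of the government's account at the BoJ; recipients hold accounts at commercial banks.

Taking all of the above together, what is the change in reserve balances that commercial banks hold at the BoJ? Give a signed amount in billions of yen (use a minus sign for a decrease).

Discount-window loan ¥6 billion: the loan is credited to the bank's reserve account → +¥6B.
Asset purchase (from non-banks) ¥67 billion: the BoJ pays by crediting reserve accounts → +¥67B.
Government account inflow ¥34 billion: funds move from bank reserves into the government account → −¥34B.
Currency withdrawal ¥19.5 billion: banks swap reserves for currency → −¥19.5B.
Government spending ¥16 billion: government payments flow into bank reserve accounts → +¥16B.
Net: 6 + 67 − 34 − 19.5 + 16 = +¥35.5 billion.

+¥35.5 billion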